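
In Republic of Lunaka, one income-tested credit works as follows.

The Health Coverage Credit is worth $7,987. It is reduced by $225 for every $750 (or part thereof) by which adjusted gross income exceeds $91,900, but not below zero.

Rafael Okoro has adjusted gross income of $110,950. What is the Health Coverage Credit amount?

$2,137

Health Coverage Credit: income exceeds $91,900 by $19,050, which is 26 full-or-partial $750 increments; reduction = 26 × $225 = $5,850, leaving $2,137.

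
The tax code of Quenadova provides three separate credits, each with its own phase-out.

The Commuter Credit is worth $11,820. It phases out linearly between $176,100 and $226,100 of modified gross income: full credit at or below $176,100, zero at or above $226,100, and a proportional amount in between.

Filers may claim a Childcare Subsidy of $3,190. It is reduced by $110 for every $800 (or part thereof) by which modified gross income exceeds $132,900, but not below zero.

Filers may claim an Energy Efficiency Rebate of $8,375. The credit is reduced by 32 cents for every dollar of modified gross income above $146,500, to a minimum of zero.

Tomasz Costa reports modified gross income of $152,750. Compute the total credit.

$18,635

Commuter Credit: $152,750 is at or below the $176,100 threshold, so the full $11,820 applies.
Childcare Subsidy: income exceeds $132,900 by $19,850, which is 25 full-or-partial $800 increments; reduction = 25 × $110 = $2,750, leaving $440.
Energy Efficiency Rebate: 32% of the $6,250 excess over $146,500 is $2,000; credit = $8,375 − $2,000 = $6,375.
Total: $11,820 + $440 + $6,375 = $18,635.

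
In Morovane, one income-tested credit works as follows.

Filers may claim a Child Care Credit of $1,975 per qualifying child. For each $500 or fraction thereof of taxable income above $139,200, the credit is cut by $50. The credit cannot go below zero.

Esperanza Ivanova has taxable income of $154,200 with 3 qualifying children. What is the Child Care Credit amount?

Child Care Credit: base = 3 × $1,975 = $5,925. income exceeds $139,200 by $15,000, which is 30 full-or-partial $500 increments; reduction = 30 × $50 = $1,500, leaving $4,425.

$4,425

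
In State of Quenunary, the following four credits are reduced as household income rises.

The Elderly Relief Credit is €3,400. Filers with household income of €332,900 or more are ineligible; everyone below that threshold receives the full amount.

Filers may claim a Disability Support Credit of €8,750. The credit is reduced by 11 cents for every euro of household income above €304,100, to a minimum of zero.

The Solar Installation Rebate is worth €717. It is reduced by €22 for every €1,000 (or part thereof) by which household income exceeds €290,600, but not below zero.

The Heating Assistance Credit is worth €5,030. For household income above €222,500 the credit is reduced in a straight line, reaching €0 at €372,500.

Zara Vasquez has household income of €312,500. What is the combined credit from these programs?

€13,471

Elderly Relief Credit: €312,500 is below the €332,900 cutoff, so the full €3,400 applies.
Disability Support Credit: 11% of the €8,400 excess over €304,100 is €924; credit = €8,750 − €924 = €7,826.
Solar Installation Rebate: income exceeds €290,600 by €21,900, which is 22 full-or-partial €1,000 increments; reduction = 22 × €22 = €484, leaving €233.
Heating Assistance Credit: €312,500 is €90,000 into a €150,000 phase-out range, leaving 60,000/150,000 of the credit: €5,030 × 60,000/150,000 = €2,012.
Total: €3,400 + €7,826 + €233 + €2,012 = €13,471.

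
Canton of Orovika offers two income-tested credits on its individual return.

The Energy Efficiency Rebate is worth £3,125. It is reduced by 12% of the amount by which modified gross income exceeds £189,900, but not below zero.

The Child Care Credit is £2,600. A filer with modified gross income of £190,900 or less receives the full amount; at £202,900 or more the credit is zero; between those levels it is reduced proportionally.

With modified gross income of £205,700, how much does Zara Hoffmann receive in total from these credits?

Energy Efficiency Rebate: 12% of the £15,800 excess over £189,900 is £1,896; credit = £3,125 − £1,896 = £1,229.
Child Care Credit: £205,700 is at or above £202,900, so the credit is £0.
Total: £1,229 + £0 = £1,229.

£1,229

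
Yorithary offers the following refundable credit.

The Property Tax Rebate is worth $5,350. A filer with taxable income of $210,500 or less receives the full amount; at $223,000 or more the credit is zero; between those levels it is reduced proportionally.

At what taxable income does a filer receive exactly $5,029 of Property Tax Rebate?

$211,250

$5,029 is 5,029/5,350 of the full $5,350, so 321/5,350 of the $12,500 range has been used: income = $210,500 + $12,500 × 321/5,350 = $211,250.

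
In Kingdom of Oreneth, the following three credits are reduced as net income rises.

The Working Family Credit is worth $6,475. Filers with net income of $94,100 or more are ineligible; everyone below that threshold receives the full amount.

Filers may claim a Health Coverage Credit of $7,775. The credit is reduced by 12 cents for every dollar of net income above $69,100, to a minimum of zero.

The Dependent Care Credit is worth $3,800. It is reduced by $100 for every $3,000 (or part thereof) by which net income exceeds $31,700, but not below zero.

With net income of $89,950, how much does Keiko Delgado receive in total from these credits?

$13,548

Working Family Credit: $89,950 is below the $94,100 cutoff, so the full $6,475 applies.
Health Coverage Credit: 12% of the $20,850 excess over $69,100 is $2,502; credit = $7,775 − $2,502 = $5,273.
Dependent Care Credit: income exceeds $31,700 by $58,250, which is 20 full-or-partial $3,000 increments; reduction = 20 × $100 = $2,000, leaving $1,800.
Total: $6,475 + $5,273 + $1,800 = $13,548.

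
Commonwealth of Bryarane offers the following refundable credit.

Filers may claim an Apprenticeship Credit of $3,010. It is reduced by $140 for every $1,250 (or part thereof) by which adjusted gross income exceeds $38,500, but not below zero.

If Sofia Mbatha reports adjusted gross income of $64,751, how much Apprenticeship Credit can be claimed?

Apprenticeship Credit: income exceeds $38,500 by $26,251 → 22 increments × $140 = $3,080 ≥ base, so the credit is $0.

$0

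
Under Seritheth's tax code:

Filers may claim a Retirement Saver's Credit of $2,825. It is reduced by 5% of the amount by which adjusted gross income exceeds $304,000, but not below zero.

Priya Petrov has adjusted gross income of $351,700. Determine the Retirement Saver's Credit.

Retirement Saver's Credit: 5% of the $47,700 excess over $304,000 is $2,385; credit = $2,825 − $2,385 = $440.

$440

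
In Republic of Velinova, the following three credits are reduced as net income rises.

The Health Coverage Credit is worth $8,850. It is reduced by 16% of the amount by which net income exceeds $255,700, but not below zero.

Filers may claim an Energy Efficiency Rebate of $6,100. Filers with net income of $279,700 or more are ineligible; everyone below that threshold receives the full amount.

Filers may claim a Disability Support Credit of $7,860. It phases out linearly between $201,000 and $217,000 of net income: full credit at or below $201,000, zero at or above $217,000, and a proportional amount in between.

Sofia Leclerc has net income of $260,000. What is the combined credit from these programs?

Health Coverage Credit: 16% of the $4,300 excess over $255,700 is $688; credit = $8,850 − $688 = $8,162.
Energy Efficiency Rebate: $260,000 is below the $279,700 cutoff, so the full $6,100 applies.
Disability Support Credit: $260,000 is at or above $217,000, so the credit is $0.
Total: $8,162 + $6,100 + $0 = $14,262.

$14,262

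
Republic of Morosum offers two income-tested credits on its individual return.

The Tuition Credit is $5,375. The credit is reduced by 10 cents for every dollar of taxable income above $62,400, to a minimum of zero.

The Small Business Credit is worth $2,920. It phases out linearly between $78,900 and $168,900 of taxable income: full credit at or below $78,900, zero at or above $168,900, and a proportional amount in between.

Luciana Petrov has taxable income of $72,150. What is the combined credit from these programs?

$7,320

Tuition Credit: 10% of the $9,750 excess over $62,400 is $975; credit = $5,375 − $975 = $4,400.
Small Business Credit: $72,150 is at or below the $78,900 threshold, so the full $2,920 applies.
Total: $4,400 + $2,920 = $7,320.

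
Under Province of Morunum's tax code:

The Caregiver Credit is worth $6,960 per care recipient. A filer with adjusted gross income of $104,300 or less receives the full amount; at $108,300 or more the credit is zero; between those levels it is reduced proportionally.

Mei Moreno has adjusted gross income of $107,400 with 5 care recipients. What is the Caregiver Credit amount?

$7,830

Caregiver Credit: base = 5 × $6,960 = $34,800. $107,400 is $3,100 into a $4,000 phase-out range, leaving 900/4,000 of the credit: $34,800 × 900/4,000 = $7,830.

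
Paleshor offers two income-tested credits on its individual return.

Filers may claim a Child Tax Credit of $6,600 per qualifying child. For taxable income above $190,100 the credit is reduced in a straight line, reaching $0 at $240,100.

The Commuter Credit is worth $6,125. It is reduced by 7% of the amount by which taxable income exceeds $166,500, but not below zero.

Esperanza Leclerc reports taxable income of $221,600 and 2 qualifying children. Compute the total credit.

Child Tax Credit: base = 2 × $6,600 = $13,200. $221,600 is $31,500 into a $50,000 phase-out range, leaving 18,500/50,000 of the credit: $13,200 × 18,500/50,000 = $4,884.
Commuter Credit: 7% of the $55,100 excess over $166,500 is $3,857; credit = $6,125 − $3,857 = $2,268.
Total: $4,884 + $2,268 = $7,152.

$7,152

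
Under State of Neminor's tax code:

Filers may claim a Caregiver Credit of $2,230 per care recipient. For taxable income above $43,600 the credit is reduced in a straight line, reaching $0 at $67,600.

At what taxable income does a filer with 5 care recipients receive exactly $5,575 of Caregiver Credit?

Full credit = 5 × $2,230 = $11,150.
$5,575 is 5,575/11,150 of the full $11,150, so 5,575/11,150 of the $24,000 range has been used: income = $43,600 + $24,000 × 5,575/11,150 = $55,600.

$55,600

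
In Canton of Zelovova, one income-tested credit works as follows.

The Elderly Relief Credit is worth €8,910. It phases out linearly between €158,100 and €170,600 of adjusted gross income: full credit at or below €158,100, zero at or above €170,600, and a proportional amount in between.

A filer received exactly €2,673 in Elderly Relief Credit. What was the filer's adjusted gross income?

€2,673 is 2,673/8,910 of the full €8,910, so 6,237/8,910 of the €12,500 range has been used: income = €158,100 + €12,500 × 6,237/8,910 = €166,850.

€166,850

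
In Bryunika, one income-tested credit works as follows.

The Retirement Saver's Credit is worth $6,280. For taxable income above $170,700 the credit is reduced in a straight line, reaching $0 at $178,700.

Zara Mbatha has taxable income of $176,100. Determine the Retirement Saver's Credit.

Retirement Saver's Credit: $176,100 is $5,400 into a $8,000 phase-out range, leaving 2,600/8,000 of the credit: $6,280 × 2,600/8,000 = $2,041.

$2,041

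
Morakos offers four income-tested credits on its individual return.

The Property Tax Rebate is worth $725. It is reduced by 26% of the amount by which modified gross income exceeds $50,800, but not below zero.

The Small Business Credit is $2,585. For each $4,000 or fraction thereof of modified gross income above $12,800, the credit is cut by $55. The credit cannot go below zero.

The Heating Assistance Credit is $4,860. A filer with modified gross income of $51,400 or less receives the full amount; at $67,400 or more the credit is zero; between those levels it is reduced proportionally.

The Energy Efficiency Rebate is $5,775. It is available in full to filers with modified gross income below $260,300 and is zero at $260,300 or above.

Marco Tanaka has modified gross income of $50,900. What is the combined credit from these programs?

$13,369

Property Tax Rebate: 26% of the $100 excess over $50,800 is $26; credit = $725 − $26 = $699.
Small Business Credit: income exceeds $12,800 by $38,100, which is 10 full-or-partial $4,000 increments; reduction = 10 × $55 = $550, leaving $2,035.
Heating Assistance Credit: $50,900 is at or below the $51,400 threshold, so the full $4,860 applies.
Energy Efficiency Rebate: $50,900 is below the $260,300 cutoff, so the full $5,775 applies.
Total: $699 + $2,035 + $4,860 + $5,775 = $13,369.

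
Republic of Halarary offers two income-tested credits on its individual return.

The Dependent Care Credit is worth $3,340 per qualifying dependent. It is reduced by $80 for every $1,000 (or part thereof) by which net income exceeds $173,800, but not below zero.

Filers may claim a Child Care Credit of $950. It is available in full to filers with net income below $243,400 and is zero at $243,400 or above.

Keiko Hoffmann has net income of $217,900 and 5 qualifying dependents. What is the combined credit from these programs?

$14,050

Dependent Care Credit: base = 5 × $3,340 = $16,700. income exceeds $173,800 by $44,100, which is 45 full-or-partial $1,000 increments; reduction = 45 × $80 = $3,600, leaving $13,100.
Child Care Credit: $217,900 is below the $243,400 cutoff, so the full $950 applies.
Total: $13,100 + $950 = $14,050.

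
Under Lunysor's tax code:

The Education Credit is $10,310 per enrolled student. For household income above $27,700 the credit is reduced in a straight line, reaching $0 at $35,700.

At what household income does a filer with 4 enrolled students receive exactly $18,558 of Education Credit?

$32,100

Full credit = 4 × $10,310 = $41,240.
$18,558 is 18,558/41,240 of the full $41,240, so 22,682/41,240 of the $8,000 range has been used: income = $27,700 + $8,000 × 22,682/41,240 = $32,100.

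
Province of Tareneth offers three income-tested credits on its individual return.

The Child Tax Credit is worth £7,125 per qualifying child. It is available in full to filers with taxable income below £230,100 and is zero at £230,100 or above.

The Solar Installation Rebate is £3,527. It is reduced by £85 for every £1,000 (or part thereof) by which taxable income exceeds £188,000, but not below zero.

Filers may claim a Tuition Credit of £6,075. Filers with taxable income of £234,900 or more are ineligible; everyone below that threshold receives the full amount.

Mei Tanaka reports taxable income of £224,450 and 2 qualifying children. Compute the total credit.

Child Tax Credit: base = 2 × £7,125 = £14,250. £224,450 is below the £230,100 cutoff, so the full £14,250 applies.
Solar Installation Rebate: income exceeds £188,000 by £36,450, which is 37 full-or-partial £1,000 increments; reduction = 37 × £85 = £3,145, leaving £382.
Tuition Credit: £224,450 is below the £234,900 cutoff, so the full £6,075 applies.
Total: £14,250 + £382 + £6,075 = £20,707.

£20,707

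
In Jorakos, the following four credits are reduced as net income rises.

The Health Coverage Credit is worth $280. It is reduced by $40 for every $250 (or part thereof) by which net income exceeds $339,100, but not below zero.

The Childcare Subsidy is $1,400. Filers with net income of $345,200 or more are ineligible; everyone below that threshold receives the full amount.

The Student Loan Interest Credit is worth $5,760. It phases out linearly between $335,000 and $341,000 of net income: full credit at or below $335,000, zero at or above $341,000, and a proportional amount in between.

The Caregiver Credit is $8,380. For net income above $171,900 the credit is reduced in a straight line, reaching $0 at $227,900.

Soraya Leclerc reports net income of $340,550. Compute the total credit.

$1,872

Health Coverage Credit: income exceeds $339,100 by $1,450, which is 6 full-or-partial $250 increments; reduction = 6 × $40 = $240, leaving $40.
Childcare Subsidy: $340,550 is below the $345,200 cutoff, so the full $1,400 applies.
Student Loan Interest Credit: $340,550 is $5,550 into a $6,000 phase-out range, leaving 450/6,000 of the credit: $5,760 × 450/6,000 = $432.
Caregiver Credit: $340,550 is at or above $227,900, so the credit is $0.
Total: $40 + $1,400 + $432 + $0 = $1,872.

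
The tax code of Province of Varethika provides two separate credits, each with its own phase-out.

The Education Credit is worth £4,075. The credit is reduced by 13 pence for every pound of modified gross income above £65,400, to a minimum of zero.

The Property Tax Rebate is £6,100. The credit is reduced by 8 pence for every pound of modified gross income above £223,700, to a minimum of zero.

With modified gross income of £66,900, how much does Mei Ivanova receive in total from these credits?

£9,980

Education Credit: 13% of the £1,500 excess over £65,400 is £195; credit = £4,075 − £195 = £3,880.
Property Tax Rebate: £66,900 is at or below the £223,700 threshold, so the full £6,100 applies.
Total: £3,880 + £6,100 = £9,980.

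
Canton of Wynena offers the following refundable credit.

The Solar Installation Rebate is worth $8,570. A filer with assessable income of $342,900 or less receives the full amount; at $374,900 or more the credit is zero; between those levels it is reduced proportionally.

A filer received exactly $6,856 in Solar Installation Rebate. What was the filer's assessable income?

$6,856 is 6,856/8,570 of the full $8,570, so 1,714/8,570 of the $32,000 range has been used: income = $342,900 + $32,000 × 1,714/8,570 = $349,300.

$349,300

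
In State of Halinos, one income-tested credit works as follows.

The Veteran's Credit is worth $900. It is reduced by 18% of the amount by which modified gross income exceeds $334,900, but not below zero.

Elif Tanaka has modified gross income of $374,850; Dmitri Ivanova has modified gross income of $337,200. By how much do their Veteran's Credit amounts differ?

Elif ($374,850): Veteran's Credit: 18% of the $39,950 excess over $334,900 is $7,191 ≥ base, so the credit is $0.
Dmitri ($337,200): Veteran's Credit: 18% of the $2,300 excess over $334,900 is $414; credit = $900 − $414 = $486.
Difference: |$0 − $486| = $486.

$486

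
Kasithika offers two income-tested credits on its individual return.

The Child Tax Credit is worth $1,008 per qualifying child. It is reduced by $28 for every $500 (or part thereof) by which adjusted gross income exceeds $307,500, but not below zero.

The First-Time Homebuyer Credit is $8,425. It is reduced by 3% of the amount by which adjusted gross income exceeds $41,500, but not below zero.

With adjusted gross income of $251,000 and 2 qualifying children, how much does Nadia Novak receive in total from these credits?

$4,156

Child Tax Credit: base = 2 × $1,008 = $2,016. $251,000 is at or below the $307,500 threshold, so the full $2,016 applies.
First-Time Homebuyer Credit: 3% of the $209,500 excess over $41,500 is $6,285; credit = $8,425 − $6,285 = $2,140.
Total: $2,016 + $2,140 = $4,156.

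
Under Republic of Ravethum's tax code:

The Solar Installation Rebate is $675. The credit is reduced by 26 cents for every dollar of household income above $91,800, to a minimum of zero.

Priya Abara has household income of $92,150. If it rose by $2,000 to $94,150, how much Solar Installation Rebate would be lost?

At $92,150 — 26% of the $350 excess over $91,800 is $91; credit = $675 − $91 = $584.
At $94,150 — 26% of the $2,350 excess over $91,800 is $611; credit = $675 − $611 = $64.
Lost: $584 − $64 = $520.

$520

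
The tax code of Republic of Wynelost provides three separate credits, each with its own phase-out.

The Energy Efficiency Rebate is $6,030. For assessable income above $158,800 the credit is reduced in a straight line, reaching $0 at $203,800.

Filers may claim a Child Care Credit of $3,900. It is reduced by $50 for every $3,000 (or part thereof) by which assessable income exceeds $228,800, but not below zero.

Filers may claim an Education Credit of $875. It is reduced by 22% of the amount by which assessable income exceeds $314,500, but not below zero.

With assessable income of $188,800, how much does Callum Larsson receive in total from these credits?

Energy Efficiency Rebate: $188,800 is $30,000 into a $45,000 phase-out range, leaving 15,000/45,000 of the credit: $6,030 × 15,000/45,000 = $2,010.
Child Care Credit: $188,800 is at or below the $228,800 threshold, so the full $3,900 applies.
Education Credit: $188,800 is at or below the $314,500 threshold, so the full $875 applies.
Total: $2,010 + $3,900 + $875 = $6,785.

$6,785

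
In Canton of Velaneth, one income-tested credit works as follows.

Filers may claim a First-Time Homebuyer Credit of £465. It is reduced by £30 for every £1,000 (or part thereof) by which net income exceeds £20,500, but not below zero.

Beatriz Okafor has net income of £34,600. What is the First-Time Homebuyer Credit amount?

First-Time Homebuyer Credit: income exceeds £20,500 by £14,100, which is 15 full-or-partial £1,000 increments; reduction = 15 × £30 = £450, leaving £15.

£15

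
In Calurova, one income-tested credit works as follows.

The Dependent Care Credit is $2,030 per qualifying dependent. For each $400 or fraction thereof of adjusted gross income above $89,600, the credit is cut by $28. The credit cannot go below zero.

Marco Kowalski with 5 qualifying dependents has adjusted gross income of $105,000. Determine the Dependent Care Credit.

$9,058

Dependent Care Credit: base = 5 × $2,030 = $10,150. income exceeds $89,600 by $15,400, which is 39 full-or-partial $400 increments; reduction = 39 × $28 = $1,092, leaving $9,058.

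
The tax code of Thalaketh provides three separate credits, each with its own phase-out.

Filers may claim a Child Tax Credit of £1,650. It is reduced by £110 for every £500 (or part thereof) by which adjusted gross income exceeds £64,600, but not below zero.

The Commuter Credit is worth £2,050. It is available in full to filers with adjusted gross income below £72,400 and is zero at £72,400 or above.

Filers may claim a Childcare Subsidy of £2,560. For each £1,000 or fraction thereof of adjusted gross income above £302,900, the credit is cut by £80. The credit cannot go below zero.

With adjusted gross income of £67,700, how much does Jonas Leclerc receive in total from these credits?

Child Tax Credit: income exceeds £64,600 by £3,100, which is 7 full-or-partial £500 increments; reduction = 7 × £110 = £770, leaving £880.
Commuter Credit: £67,700 is below the £72,400 cutoff, so the full £2,050 applies.
Childcare Subsidy: £67,700 is at or below the £302,900 threshold, so the full £2,560 applies.
Total: £880 + £2,050 + £2,560 = £5,490.

£5,490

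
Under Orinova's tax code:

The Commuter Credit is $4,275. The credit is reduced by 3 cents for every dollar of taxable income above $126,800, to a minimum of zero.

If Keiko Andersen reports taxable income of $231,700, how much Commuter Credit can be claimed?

$1,128

Commuter Credit: 3% of the $104,900 excess over $126,800 is $3,147; credit = $4,275 − $3,147 = $1,128.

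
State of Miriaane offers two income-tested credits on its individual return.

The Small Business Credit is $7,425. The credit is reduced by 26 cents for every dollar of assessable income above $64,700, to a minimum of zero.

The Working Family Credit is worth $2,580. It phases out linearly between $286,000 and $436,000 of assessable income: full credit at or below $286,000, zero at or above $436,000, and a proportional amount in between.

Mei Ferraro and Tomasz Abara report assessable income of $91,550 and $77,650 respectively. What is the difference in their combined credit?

$3,614

Mei ($91,550): Small Business Credit: 26% of the $26,850 excess over $64,700 is $6,981; credit = $7,425 − $6,981 = $444. Working Family Credit: $91,550 is at or below the $286,000 threshold, so the full $2,580 applies. total $444 + $2,580 = $3,024
Tomasz ($77,650): Small Business Credit: 26% of the $12,950 excess over $64,700 is $3,367; credit = $7,425 − $3,367 = $4,058. Working Family Credit: $77,650 is at or below the $286,000 threshold, so the full $2,580 applies. total $4,058 + $2,580 = $6,638
Difference: |$3,024 − $6,638| = $3,614.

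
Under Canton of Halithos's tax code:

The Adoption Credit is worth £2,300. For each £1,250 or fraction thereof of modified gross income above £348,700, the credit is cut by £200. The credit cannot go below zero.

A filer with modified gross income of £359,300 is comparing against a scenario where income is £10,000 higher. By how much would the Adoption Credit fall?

At £359,300 — income exceeds £348,700 by £10,600, which is 9 full-or-partial £1,250 increments; reduction = 9 × £200 = £1,800, leaving £500.
At £369,300 — income exceeds £348,700 by £20,600 → 17 increments × £200 = £3,400 ≥ base, so the credit is £0.
Lost: £500 − £0 = £500.

£500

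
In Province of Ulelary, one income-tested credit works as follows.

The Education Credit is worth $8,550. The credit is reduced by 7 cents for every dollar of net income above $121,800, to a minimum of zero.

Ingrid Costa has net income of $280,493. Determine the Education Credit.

Education Credit: 7% of the $158,693 excess over $121,800 is $11,108.51 ≥ base, so the credit is $0.

$0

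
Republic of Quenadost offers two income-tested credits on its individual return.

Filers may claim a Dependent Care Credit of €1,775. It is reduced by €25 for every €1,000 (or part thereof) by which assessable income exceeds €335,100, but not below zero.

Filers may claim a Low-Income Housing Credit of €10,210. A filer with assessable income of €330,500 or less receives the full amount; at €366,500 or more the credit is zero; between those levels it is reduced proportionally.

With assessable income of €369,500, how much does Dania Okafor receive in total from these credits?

Dependent Care Credit: income exceeds €335,100 by €34,400, which is 35 full-or-partial €1,000 increments; reduction = 35 × €25 = €875, leaving €900.
Low-Income Housing Credit: €369,500 is at or above €366,500, so the credit is €0.
Total: €900 + €0 = €900.

€900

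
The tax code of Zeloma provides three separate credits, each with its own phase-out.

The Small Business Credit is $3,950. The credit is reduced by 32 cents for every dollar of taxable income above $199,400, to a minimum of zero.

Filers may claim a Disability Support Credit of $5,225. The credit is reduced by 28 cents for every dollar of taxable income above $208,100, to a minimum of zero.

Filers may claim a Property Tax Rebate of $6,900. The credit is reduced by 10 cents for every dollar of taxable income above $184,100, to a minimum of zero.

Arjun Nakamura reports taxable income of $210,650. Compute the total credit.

Small Business Credit: 32% of the $11,250 excess over $199,400 is $3,600; credit = $3,950 − $3,600 = $350.
Disability Support Credit: 28% of the $2,550 excess over $208,100 is $714; credit = $5,225 − $714 = $4,511.
Property Tax Rebate: 10% of the $26,550 excess over $184,100 is $2,655; credit = $6,900 − $2,655 = $4,245.
Total: $350 + $4,511 + $4,245 = $9,106.

$9,106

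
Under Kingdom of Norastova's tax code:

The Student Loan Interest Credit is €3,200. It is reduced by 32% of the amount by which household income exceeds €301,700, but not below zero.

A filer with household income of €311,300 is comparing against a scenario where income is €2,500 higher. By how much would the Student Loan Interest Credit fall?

€128

At €311,300 — 32% of the €9,600 excess over €301,700 is €3,072; credit = €3,200 − €3,072 = €128.
At €313,800 — 32% of the €12,100 excess over €301,700 is €3,872 ≥ base, so the credit is €0.
Lost: €128 − €0 = €128.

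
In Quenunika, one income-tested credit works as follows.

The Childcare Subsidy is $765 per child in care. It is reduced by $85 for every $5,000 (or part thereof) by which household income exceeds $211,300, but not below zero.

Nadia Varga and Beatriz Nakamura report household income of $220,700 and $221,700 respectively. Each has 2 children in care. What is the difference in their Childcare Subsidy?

Nadia ($220,700): Childcare Subsidy: base = 2 × $765 = $1,530. income exceeds $211,300 by $9,400, which is 2 full-or-partial $5,000 increments; reduction = 2 × $85 = $170, leaving $1,360.
Beatriz ($221,700): Childcare Subsidy: base = 2 × $765 = $1,530. income exceeds $211,300 by $10,400, which is 3 full-or-partial $5,000 increments; reduction = 3 × $85 = $255, leaving $1,275.
Difference: |$1,360 − $1,275| = $85.

$85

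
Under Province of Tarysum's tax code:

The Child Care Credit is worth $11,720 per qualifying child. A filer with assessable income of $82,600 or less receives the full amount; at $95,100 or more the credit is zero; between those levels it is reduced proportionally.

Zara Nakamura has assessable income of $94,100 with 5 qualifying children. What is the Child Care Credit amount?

Child Care Credit: base = 5 × $11,720 = $58,600. $94,100 is $11,500 into a $12,500 phase-out range, leaving 1,000/12,500 of the credit: $58,600 × 1,000/12,500 = $4,688.

$4,688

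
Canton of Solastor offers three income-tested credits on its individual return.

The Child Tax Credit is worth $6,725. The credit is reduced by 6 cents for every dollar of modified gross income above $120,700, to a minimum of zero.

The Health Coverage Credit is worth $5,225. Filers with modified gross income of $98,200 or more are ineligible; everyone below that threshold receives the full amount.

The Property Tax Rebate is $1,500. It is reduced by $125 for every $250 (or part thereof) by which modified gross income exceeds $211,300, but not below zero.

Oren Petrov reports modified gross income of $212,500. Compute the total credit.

$2,092

Child Tax Credit: 6% of the $91,800 excess over $120,700 is $5,508; credit = $6,725 − $5,508 = $1,217.
Health Coverage Credit: $212,500 meets or exceeds the $98,200 cutoff, so the credit is $0.
Property Tax Rebate: income exceeds $211,300 by $1,200, which is 5 full-or-partial $250 increments; reduction = 5 × $125 = $625, leaving $875.
Total: $1,217 + $0 + $875 = $2,092.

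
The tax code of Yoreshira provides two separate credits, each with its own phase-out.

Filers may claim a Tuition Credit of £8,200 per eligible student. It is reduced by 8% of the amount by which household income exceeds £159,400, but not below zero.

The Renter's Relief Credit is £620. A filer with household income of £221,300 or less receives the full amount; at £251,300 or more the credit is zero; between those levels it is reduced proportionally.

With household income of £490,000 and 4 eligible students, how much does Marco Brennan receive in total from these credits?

Tuition Credit: base = 4 × £8,200 = £32,800. 8% of the £330,600 excess over £159,400 is £26,448; credit = £32,800 − £26,448 = £6,352.
Renter's Relief Credit: £490,000 is at or above £251,300, so the credit is £0.
Total: £6,352 + £0 = £6,352.

£6,352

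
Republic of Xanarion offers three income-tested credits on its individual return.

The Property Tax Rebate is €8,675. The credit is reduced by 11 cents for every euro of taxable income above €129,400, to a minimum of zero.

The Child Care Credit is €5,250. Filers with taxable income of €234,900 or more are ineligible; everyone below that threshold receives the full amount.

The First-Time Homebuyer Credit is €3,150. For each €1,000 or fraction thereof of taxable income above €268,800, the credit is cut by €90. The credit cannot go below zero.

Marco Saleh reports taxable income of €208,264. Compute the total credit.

€8,400

Property Tax Rebate: 11% of the €78,864 excess over €129,400 is €8,675.04 ≥ base, so the credit is €0.
Child Care Credit: €208,264 is below the €234,900 cutoff, so the full €5,250 applies.
First-Time Homebuyer Credit: €208,264 is at or below the €268,800 threshold, so the full €3,150 applies.
Total: €0 + €5,250 + €3,150 = €8,400.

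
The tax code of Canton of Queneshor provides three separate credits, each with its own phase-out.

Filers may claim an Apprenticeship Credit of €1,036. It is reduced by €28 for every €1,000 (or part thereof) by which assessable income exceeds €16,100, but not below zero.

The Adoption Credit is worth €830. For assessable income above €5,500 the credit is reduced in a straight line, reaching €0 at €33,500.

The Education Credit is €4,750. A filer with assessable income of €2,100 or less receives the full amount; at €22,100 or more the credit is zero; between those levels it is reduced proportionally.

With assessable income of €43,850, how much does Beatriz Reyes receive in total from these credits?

€252

Apprenticeship Credit: income exceeds €16,100 by €27,750, which is 28 full-or-partial €1,000 increments; reduction = 28 × €28 = €784, leaving €252.
Adoption Credit: €43,850 is at or above €33,500, so the credit is €0.
Education Credit: €43,850 is at or above €22,100, so the credit is €0.
Total: €252 + €0 + €0 = €252.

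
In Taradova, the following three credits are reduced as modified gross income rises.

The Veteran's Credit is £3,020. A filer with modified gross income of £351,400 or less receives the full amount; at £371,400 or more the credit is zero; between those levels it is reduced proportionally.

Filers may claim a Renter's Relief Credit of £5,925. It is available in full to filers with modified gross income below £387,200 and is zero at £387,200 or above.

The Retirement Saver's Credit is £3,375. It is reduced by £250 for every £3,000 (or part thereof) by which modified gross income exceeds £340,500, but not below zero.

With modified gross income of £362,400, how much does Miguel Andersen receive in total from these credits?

Veteran's Credit: £362,400 is £11,000 into a £20,000 phase-out range, leaving 9,000/20,000 of the credit: £3,020 × 9,000/20,000 = £1,359.
Renter's Relief Credit: £362,400 is below the £387,200 cutoff, so the full £5,925 applies.
Retirement Saver's Credit: income exceeds £340,500 by £21,900, which is 8 full-or-partial £3,000 increments; reduction = 8 × £250 = £2,000, leaving £1,375.
Total: £1,359 + £5,925 + £1,375 = £8,659.

£8,659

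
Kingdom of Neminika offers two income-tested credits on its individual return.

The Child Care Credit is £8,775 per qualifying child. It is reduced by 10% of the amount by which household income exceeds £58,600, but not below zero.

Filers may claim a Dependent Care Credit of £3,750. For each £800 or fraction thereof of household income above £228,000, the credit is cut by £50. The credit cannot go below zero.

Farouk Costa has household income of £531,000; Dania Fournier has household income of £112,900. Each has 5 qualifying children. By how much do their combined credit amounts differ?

£42,195

Farouk (£531,000): Child Care Credit: base = 5 × £8,775 = £43,875. 10% of the £472,400 excess over £58,600 is £47,240 ≥ base, so the credit is £0. Dependent Care Credit: income exceeds £228,000 by £303,000 → 379 increments × £50 = £18,950 ≥ base, so the credit is £0. total £0 + £0 = £0
Dania (£112,900): Child Care Credit: base = 5 × £8,775 = £43,875. 10% of the £54,300 excess over £58,600 is £5,430; credit = £43,875 − £5,430 = £38,445. Dependent Care Credit: £112,900 is at or below the £228,000 threshold, so the full £3,750 applies. total £38,445 + £3,750 = £42,195
Difference: |£0 − £42,195| = £42,195.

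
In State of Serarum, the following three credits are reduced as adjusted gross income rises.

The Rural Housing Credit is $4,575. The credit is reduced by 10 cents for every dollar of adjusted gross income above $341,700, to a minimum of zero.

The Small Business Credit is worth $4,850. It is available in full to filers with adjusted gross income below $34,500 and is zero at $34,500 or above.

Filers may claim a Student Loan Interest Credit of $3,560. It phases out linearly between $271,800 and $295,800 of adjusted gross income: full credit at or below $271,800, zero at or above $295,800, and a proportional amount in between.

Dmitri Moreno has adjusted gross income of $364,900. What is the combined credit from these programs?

Rural Housing Credit: 10% of the $23,200 excess over $341,700 is $2,320; credit = $4,575 − $2,320 = $2,255.
Small Business Credit: $364,900 meets or exceeds the $34,500 cutoff, so the credit is $0.
Student Loan Interest Credit: $364,900 is at or above $295,800, so the credit is $0.
Total: $2,255 + $0 + $0 = $2,255.

$2,255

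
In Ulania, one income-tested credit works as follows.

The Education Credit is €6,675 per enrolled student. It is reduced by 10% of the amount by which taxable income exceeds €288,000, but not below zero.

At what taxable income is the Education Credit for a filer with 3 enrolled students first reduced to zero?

€488,250

Full credit = 3 × €6,675 = €20,025.
The credit falls by 10% of each euro above €288,000, so it reaches zero when the excess is €20,025 / 10% = €200,250: income = €288,000 + €200,250 = €488,250.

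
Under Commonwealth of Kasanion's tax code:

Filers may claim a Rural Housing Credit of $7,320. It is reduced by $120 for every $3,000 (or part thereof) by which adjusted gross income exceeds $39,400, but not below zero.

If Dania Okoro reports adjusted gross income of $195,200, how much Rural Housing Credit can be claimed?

Rural Housing Credit: income exceeds $39,400 by $155,800, which is 52 full-or-partial $3,000 increments; reduction = 52 × $120 = $6,240, leaving $1,080.

$1,080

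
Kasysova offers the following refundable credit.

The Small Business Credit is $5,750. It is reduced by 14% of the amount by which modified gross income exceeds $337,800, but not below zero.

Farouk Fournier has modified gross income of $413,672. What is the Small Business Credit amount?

Small Business Credit: 14% of the $75,872 excess over $337,800 is $10,622.08 ≥ base, so the credit is $0.

$0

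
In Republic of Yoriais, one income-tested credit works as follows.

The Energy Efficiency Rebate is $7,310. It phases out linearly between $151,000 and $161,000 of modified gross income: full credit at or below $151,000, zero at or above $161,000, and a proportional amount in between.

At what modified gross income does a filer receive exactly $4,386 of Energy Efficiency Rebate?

$4,386 is 4,386/7,310 of the full $7,310, so 2,924/7,310 of the $10,000 range has been used: income = $151,000 + $10,000 × 2,924/7,310 = $155,000.

$155,000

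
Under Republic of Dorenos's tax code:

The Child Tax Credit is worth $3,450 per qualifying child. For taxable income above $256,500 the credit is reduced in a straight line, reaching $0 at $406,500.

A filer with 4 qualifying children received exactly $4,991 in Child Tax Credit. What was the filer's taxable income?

$352,250

Full credit = 4 × $3,450 = $13,800.
$4,991 is 4,991/13,800 of the full $13,800, so 8,809/13,800 of the $150,000 range has been used: income = $256,500 + $150,000 × 8,809/13,800 = $352,250.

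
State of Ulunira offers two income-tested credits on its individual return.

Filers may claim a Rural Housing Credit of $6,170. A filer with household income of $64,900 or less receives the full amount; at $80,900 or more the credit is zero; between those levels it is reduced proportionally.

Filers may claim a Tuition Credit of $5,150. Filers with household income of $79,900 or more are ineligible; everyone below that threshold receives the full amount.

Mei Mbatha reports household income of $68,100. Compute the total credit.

Rural Housing Credit: $68,100 is $3,200 into a $16,000 phase-out range, leaving 12,800/16,000 of the credit: $6,170 × 12,800/16,000 = $4,936.
Tuition Credit: $68,100 is below the $79,900 cutoff, so the full $5,150 applies.
Total: $4,936 + $5,150 = $10,086.

$10,086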